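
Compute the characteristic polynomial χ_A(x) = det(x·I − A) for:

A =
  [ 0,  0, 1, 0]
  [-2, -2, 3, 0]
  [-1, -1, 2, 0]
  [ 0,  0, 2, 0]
x^4

Expanding det(x·I − A) (e.g. by cofactor expansion or by noting that A is similar to its Jordan form J, which has the same characteristic polynomial as A) gives
  χ_A(x) = x^4
which factors as x^4. The eigenvalues (with algebraic multiplicities) are λ = 0 with multiplicity 4.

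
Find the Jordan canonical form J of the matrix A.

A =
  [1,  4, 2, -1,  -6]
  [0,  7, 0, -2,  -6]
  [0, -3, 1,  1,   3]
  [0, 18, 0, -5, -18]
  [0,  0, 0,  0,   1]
J_2(1) ⊕ J_2(1) ⊕ J_1(1)

The characteristic polynomial is
  det(x·I − A) = x^5 - 5*x^4 + 10*x^3 - 10*x^2 + 5*x - 1 = (x - 1)^5

Eigenvalues and multiplicities (the geometric multiplicity of λ is n − rank(A − λI), which equals the number of Jordan blocks for λ):
  λ = 1: algebraic multiplicity = 5, geometric multiplicity = 3

Determining the block sizes for each eigenvalue:
  λ = 1: with am = 5 and gm = 3, the partition is not yet determined (e.g. several partitions of 5 into 3 parts exist). Let N = A − (1)·I. Computing rank(N^1) = 2, rank(N^2) = 0; the number of blocks of size ≥ j is rank(N^{j−1}) − rank(N^j), giving [3, 2]. So we have 2 block(s) of size 2, 1 block(s) of size 1 → block sizes [2, 2, 1]

Assembling the blocks gives a Jordan form
J =
  [1, 1, 0, 0, 0]
  [0, 1, 0, 0, 0]
  [0, 0, 1, 1, 0]
  [0, 0, 0, 1, 0]
  [0, 0, 0, 0, 1]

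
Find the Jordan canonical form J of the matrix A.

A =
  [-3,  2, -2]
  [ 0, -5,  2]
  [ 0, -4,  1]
J_1(-3) ⊕ J_1(-3) ⊕ J_1(-1)

The characteristic polynomial is
  det(x·I − A) = x^3 + 7*x^2 + 15*x + 9 = (x + 1)*(x + 3)^2

Eigenvalues and multiplicities (the geometric multiplicity of λ is n − rank(A − λI), which equals the number of Jordan blocks for λ):
  λ = -3: algebraic multiplicity = 2, geometric multiplicity = 2
  λ = -1: algebraic multiplicity = 1, geometric multiplicity = 1

Determining the block sizes for each eigenvalue:
  λ = -3: gm = am = 2, so every block has size 1 → block sizes [1, 1]
  λ = -1: one block (gm = 1), so the single block has size am = 1 → block sizes [1]

Assembling the blocks gives a Jordan form
J =
  [-3,  0,  0]
  [ 0, -3,  0]
  [ 0,  0, -1]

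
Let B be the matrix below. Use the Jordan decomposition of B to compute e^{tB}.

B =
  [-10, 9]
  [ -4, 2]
e^{tB} =
  [-6*t*exp(-4*t) + exp(-4*t), 9*t*exp(-4*t)]
  [-4*t*exp(-4*t), 6*t*exp(-4*t) + exp(-4*t)]

Strategy: write B = P · J · P⁻¹ where J is a Jordan canonical form, so e^{tB} = P · e^{tJ} · P⁻¹, and e^{tJ} can be computed block-by-block.

B has Jordan form
J =
  [-4,  1]
  [ 0, -4]
(up to reordering of blocks).

Per-block formulas:
  For a 2×2 Jordan block J_2(-4): exp(t · J_2(-4)) = e^(-4t)·(I + t·N), where N is the 2×2 nilpotent shift.

After assembling e^{tJ} and conjugating by P, we get:

e^{tB} =
  [-6*t*exp(-4*t) + exp(-4*t), 9*t*exp(-4*t)]
  [-4*t*exp(-4*t), 6*t*exp(-4*t) + exp(-4*t)]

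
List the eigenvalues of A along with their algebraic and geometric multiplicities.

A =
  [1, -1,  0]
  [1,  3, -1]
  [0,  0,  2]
λ = 2: alg = 3, geom = 1

Step 1 — factor the characteristic polynomial to read off the algebraic multiplicities:
  χ_A(x) = (x - 2)^3

Step 2 — compute geometric multiplicities via the rank-nullity identity g(λ) = n − rank(A − λI):
  rank(A − (2)·I) = 2, so dim ker(A − (2)·I) = n − 2 = 1

Summary:
  λ = 2: algebraic multiplicity = 3, geometric multiplicity = 1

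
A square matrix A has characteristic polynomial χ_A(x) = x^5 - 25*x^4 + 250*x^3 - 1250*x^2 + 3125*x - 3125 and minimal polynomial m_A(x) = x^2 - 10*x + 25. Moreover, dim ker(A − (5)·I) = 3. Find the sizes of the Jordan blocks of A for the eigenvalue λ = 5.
Block sizes for λ = 5: [2, 2, 1]

Step 1 — from the characteristic polynomial, algebraic multiplicity of λ = 5 is 5. From dim ker(A − (5)·I) = 3, there are exactly 3 Jordan blocks for λ = 5.
Step 2 — from the minimal polynomial, the factor (x − 5)^2 tells us the largest block for λ = 5 has size 2.
Step 3 — with total size 5, 3 blocks, and largest block 2, the block sizes (in nonincreasing order) are [2, 2, 1].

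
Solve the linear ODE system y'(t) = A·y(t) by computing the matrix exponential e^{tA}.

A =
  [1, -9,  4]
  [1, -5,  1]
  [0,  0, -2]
e^{tA} =
  [3*t*exp(-2*t) + exp(-2*t), -9*t*exp(-2*t), 3*t^2*exp(-2*t)/2 + 4*t*exp(-2*t)]
  [t*exp(-2*t), -3*t*exp(-2*t) + exp(-2*t), t^2*exp(-2*t)/2 + t*exp(-2*t)]
  [0, 0, exp(-2*t)]

Strategy: write A = P · J · P⁻¹ where J is a Jordan canonical form, so e^{tA} = P · e^{tJ} · P⁻¹, and e^{tJ} can be computed block-by-block.

A has Jordan form
J =
  [-2,  1,  0]
  [ 0, -2,  1]
  [ 0,  0, -2]
(up to reordering of blocks).

Per-block formulas:
  For a 3×3 Jordan block J_3(-2): exp(t · J_3(-2)) = e^(-2t)·(I + t·N + (t^2/2)·N^2), where N is the 3×3 nilpotent shift.

After assembling e^{tJ} and conjugating by P, we get:

e^{tA} =
  [3*t*exp(-2*t) + exp(-2*t), -9*t*exp(-2*t), 3*t^2*exp(-2*t)/2 + 4*t*exp(-2*t)]
  [t*exp(-2*t), -3*t*exp(-2*t) + exp(-2*t), t^2*exp(-2*t)/2 + t*exp(-2*t)]
  [0, 0, exp(-2*t)]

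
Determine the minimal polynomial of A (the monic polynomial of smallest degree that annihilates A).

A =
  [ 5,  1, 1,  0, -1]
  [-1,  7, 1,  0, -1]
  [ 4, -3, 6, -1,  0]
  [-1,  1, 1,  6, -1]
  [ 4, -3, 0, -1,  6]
x^2 - 12*x + 36

The characteristic polynomial is χ_A(x) = (x - 6)^5, so the eigenvalues are known. The minimal polynomial is
  m_A(x) = Π_λ (x − λ)^{k_λ}
where k_λ is the size of the *largest* Jordan block for λ (equivalently, the smallest k with (A − λI)^k v = 0 for every generalised eigenvector v of λ).

  λ = 6: largest Jordan block has size 2, contributing (x − 6)^2

So m_A(x) = (x - 6)^2 = x^2 - 12*x + 36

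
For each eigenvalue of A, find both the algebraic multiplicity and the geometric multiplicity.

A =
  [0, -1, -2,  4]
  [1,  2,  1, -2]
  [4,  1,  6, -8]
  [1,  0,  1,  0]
λ = 2: alg = 4, geom = 2

Step 1 — factor the characteristic polynomial to read off the algebraic multiplicities:
  χ_A(x) = (x - 2)^4

Step 2 — compute geometric multiplicities via the rank-nullity identity g(λ) = n − rank(A − λI):
  rank(A − (2)·I) = 2, so dim ker(A − (2)·I) = n − 2 = 2

Summary:
  λ = 2: algebraic multiplicity = 4, geometric multiplicity = 2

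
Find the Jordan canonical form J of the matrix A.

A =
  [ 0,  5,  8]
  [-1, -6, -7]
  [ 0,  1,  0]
J_3(-2)

The characteristic polynomial is
  det(x·I − A) = x^3 + 6*x^2 + 12*x + 8 = (x + 2)^3

Eigenvalues and multiplicities (the geometric multiplicity of λ is n − rank(A − λI), which equals the number of Jordan blocks for λ):
  λ = -2: algebraic multiplicity = 3, geometric multiplicity = 1

Determining the block sizes for each eigenvalue:
  λ = -2: one block (gm = 1), so the single block has size am = 3 → block sizes [3]

Assembling the blocks gives a Jordan form
J =
  [-2,  1,  0]
  [ 0, -2,  1]
  [ 0,  0, -2]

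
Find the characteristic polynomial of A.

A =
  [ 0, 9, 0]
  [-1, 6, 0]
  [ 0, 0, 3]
x^3 - 9*x^2 + 27*x - 27

Expanding det(x·I − A) (e.g. by cofactor expansion or by noting that A is similar to its Jordan form J, which has the same characteristic polynomial as A) gives
  χ_A(x) = x^3 - 9*x^2 + 27*x - 27
which factors as (x - 3)^3. The eigenvalues (with algebraic multiplicities) are λ = 3 with multiplicity 3.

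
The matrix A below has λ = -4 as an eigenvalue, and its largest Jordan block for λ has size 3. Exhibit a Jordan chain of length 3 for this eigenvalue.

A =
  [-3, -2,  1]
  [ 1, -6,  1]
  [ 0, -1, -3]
A Jordan chain for λ = -4 of length 3:
v_1 = (-1, -1, -1)ᵀ
v_2 = (1, 1, 0)ᵀ
v_3 = (1, 0, 0)ᵀ

Let N = A − (-4)·I. We want v_3 with N^3 v_3 = 0 but N^2 v_3 ≠ 0; then v_{j-1} := N · v_j for j = 3, …, 2.

Pick v_3 = (1, 0, 0)ᵀ.
Then v_2 = N · v_3 = (1, 1, 0)ᵀ.
Then v_1 = N · v_2 = (-1, -1, -1)ᵀ.

Sanity check: (A − (-4)·I) v_1 = (0, 0, 0)ᵀ = 0. ✓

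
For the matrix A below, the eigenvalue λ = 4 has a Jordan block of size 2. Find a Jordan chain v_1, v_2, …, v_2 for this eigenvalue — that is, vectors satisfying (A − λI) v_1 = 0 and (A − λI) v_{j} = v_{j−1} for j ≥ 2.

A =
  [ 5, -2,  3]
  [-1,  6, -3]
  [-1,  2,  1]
A Jordan chain for λ = 4 of length 2:
v_1 = (1, -1, -1)ᵀ
v_2 = (1, 0, 0)ᵀ

Let N = A − (4)·I. We want v_2 with N^2 v_2 = 0 but N^1 v_2 ≠ 0; then v_{j-1} := N · v_j for j = 2, …, 2.

Pick v_2 = (1, 0, 0)ᵀ.
Then v_1 = N · v_2 = (1, -1, -1)ᵀ.

Sanity check: (A − (4)·I) v_1 = (0, 0, 0)ᵀ = 0. ✓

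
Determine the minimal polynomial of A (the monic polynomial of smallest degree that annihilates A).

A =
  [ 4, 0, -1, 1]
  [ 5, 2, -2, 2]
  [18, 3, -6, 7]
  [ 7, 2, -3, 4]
x^3 - 3*x^2 + 3*x - 1

The characteristic polynomial is χ_A(x) = (x - 1)^4, so the eigenvalues are known. The minimal polynomial is
  m_A(x) = Π_λ (x − λ)^{k_λ}
where k_λ is the size of the *largest* Jordan block for λ (equivalently, the smallest k with (A − λI)^k v = 0 for every generalised eigenvector v of λ).

  λ = 1: largest Jordan block has size 3, contributing (x − 1)^3

So m_A(x) = (x - 1)^3 = x^3 - 3*x^2 + 3*x - 1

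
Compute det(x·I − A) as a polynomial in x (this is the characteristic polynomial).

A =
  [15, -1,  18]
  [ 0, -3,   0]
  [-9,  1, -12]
x^3 - 27*x - 54

Expanding det(x·I − A) (e.g. by cofactor expansion or by noting that A is similar to its Jordan form J, which has the same characteristic polynomial as A) gives
  χ_A(x) = x^3 - 27*x - 54
which factors as (x - 6)*(x + 3)^2. The eigenvalues (with algebraic multiplicities) are λ = -3 with multiplicity 2, λ = 6 with multiplicity 1.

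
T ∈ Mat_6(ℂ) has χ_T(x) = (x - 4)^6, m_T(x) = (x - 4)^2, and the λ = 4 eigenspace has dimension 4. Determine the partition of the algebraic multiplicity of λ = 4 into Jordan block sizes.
Block sizes for λ = 4: [2, 2, 1, 1]

Step 1 — from the characteristic polynomial, algebraic multiplicity of λ = 4 is 6. From dim ker(T − (4)·I) = 4, there are exactly 4 Jordan blocks for λ = 4.
Step 2 — from the minimal polynomial, the factor (x − 4)^2 tells us the largest block for λ = 4 has size 2.
Step 3 — with total size 6, 4 blocks, and largest block 2, the block sizes (in nonincreasing order) are [2, 2, 1, 1].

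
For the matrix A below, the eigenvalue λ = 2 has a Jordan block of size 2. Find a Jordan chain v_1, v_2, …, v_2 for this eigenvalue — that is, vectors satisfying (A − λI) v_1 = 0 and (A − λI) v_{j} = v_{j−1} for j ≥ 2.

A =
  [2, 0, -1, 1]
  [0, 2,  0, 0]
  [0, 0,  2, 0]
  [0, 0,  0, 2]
A Jordan chain for λ = 2 of length 2:
v_1 = (-1, 0, 0, 0)ᵀ
v_2 = (0, 0, 1, 0)ᵀ

Let N = A − (2)·I. We want v_2 with N^2 v_2 = 0 but N^1 v_2 ≠ 0; then v_{j-1} := N · v_j for j = 2, …, 2.

Pick v_2 = (0, 0, 1, 0)ᵀ.
Then v_1 = N · v_2 = (-1, 0, 0, 0)ᵀ.

Sanity check: (A − (2)·I) v_1 = (0, 0, 0, 0)ᵀ = 0. ✓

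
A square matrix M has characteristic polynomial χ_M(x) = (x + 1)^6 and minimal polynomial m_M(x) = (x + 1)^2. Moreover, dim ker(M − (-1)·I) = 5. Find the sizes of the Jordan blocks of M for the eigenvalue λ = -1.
Block sizes for λ = -1: [2, 1, 1, 1, 1]

Step 1 — from the characteristic polynomial, algebraic multiplicity of λ = -1 is 6. From dim ker(M − (-1)·I) = 5, there are exactly 5 Jordan blocks for λ = -1.
Step 2 — from the minimal polynomial, the factor (x + 1)^2 tells us the largest block for λ = -1 has size 2.
Step 3 — with total size 6, 5 blocks, and largest block 2, the block sizes (in nonincreasing order) are [2, 1, 1, 1, 1].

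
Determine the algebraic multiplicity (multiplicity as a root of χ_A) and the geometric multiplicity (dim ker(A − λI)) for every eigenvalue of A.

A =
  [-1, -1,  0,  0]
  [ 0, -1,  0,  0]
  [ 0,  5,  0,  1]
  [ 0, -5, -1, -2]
λ = -1: alg = 4, geom = 2

Step 1 — factor the characteristic polynomial to read off the algebraic multiplicities:
  χ_A(x) = (x + 1)^4

Step 2 — compute geometric multiplicities via the rank-nullity identity g(λ) = n − rank(A − λI):
  rank(A − (-1)·I) = 2, so dim ker(A − (-1)·I) = n − 2 = 2

Summary:
  λ = -1: algebraic multiplicity = 4, geometric multiplicity = 2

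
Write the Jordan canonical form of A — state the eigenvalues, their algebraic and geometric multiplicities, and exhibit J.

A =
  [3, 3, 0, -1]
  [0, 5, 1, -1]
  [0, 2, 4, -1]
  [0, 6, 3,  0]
J_2(3) ⊕ J_2(3)

The characteristic polynomial is
  det(x·I − A) = x^4 - 12*x^3 + 54*x^2 - 108*x + 81 = (x - 3)^4

Eigenvalues and multiplicities (the geometric multiplicity of λ is n − rank(A − λI), which equals the number of Jordan blocks for λ):
  λ = 3: algebraic multiplicity = 4, geometric multiplicity = 2

Determining the block sizes for each eigenvalue:
  λ = 3: with am = 4 and gm = 2, the partition is not yet determined (e.g. several partitions of 4 into 2 parts exist). Let N = A − (3)·I. Computing rank(N^1) = 2, rank(N^2) = 0; the number of blocks of size ≥ j is rank(N^{j−1}) − rank(N^j), giving [2, 2]. So we have 2 block(s) of size 2 → block sizes [2, 2]

Assembling the blocks gives a Jordan form
J =
  [3, 1, 0, 0]
  [0, 3, 0, 0]
  [0, 0, 3, 1]
  [0, 0, 0, 3]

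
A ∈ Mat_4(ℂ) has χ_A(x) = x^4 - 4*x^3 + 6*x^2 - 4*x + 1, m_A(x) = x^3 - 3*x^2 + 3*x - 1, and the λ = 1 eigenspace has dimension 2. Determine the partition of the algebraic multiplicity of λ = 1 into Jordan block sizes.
Block sizes for λ = 1: [3, 1]

Step 1 — from the characteristic polynomial, algebraic multiplicity of λ = 1 is 4. From dim ker(A − (1)·I) = 2, there are exactly 2 Jordan blocks for λ = 1.
Step 2 — from the minimal polynomial, the factor (x − 1)^3 tells us the largest block for λ = 1 has size 3.
Step 3 — with total size 4, 2 blocks, and largest block 3, the block sizes (in nonincreasing order) are [3, 1].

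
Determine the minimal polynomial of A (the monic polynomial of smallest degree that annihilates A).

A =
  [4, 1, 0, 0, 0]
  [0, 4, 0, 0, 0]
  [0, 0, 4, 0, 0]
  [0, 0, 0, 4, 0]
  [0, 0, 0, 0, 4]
x^2 - 8*x + 16

The characteristic polynomial is χ_A(x) = (x - 4)^5, so the eigenvalues are known. The minimal polynomial is
  m_A(x) = Π_λ (x − λ)^{k_λ}
where k_λ is the size of the *largest* Jordan block for λ (equivalently, the smallest k with (A − λI)^k v = 0 for every generalised eigenvector v of λ).

  λ = 4: largest Jordan block has size 2, contributing (x − 4)^2

So m_A(x) = (x - 4)^2 = x^2 - 8*x + 16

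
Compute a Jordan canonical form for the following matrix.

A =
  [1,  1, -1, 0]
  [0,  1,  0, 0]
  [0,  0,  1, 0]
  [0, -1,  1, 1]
J_2(1) ⊕ J_1(1) ⊕ J_1(1)

The characteristic polynomial is
  det(x·I − A) = x^4 - 4*x^3 + 6*x^2 - 4*x + 1 = (x - 1)^4

Eigenvalues and multiplicities (the geometric multiplicity of λ is n − rank(A − λI), which equals the number of Jordan blocks for λ):
  λ = 1: algebraic multiplicity = 4, geometric multiplicity = 3

Determining the block sizes for each eigenvalue:
  λ = 1: 3 blocks summing to 4 forces exactly one block of size 2 and the rest size 1 → block sizes [2, 1, 1]

Assembling the blocks gives a Jordan form
J =
  [1, 1, 0, 0]
  [0, 1, 0, 0]
  [0, 0, 1, 0]
  [0, 0, 0, 1]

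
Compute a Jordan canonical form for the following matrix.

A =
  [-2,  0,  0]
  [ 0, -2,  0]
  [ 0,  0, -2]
J_1(-2) ⊕ J_1(-2) ⊕ J_1(-2)

The characteristic polynomial is
  det(x·I − A) = x^3 + 6*x^2 + 12*x + 8 = (x + 2)^3

Eigenvalues and multiplicities (the geometric multiplicity of λ is n − rank(A − λI), which equals the number of Jordan blocks for λ):
  λ = -2: algebraic multiplicity = 3, geometric multiplicity = 3

Determining the block sizes for each eigenvalue:
  λ = -2: gm = am = 3, so every block has size 1 → block sizes [1, 1, 1]

Assembling the blocks gives a Jordan form
J =
  [-2,  0,  0]
  [ 0, -2,  0]
  [ 0,  0, -2]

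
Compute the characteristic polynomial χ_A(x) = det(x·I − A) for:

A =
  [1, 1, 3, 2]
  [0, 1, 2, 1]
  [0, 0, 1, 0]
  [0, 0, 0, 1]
x^4 - 4*x^3 + 6*x^2 - 4*x + 1

Expanding det(x·I − A) (e.g. by cofactor expansion or by noting that A is similar to its Jordan form J, which has the same characteristic polynomial as A) gives
  χ_A(x) = x^4 - 4*x^3 + 6*x^2 - 4*x + 1
which factors as (x - 1)^4. The eigenvalues (with algebraic multiplicities) are λ = 1 with multiplicity 4.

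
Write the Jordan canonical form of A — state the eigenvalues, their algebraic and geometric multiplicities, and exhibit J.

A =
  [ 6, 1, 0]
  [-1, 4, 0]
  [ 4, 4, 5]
J_2(5) ⊕ J_1(5)

The characteristic polynomial is
  det(x·I − A) = x^3 - 15*x^2 + 75*x - 125 = (x - 5)^3

Eigenvalues and multiplicities (the geometric multiplicity of λ is n − rank(A − λI), which equals the number of Jordan blocks for λ):
  λ = 5: algebraic multiplicity = 3, geometric multiplicity = 2

Determining the block sizes for each eigenvalue:
  λ = 5: 2 blocks summing to 3 forces exactly one block of size 2 and the rest size 1 → block sizes [2, 1]

Assembling the blocks gives a Jordan form
J =
  [5, 1, 0]
  [0, 5, 0]
  [0, 0, 5]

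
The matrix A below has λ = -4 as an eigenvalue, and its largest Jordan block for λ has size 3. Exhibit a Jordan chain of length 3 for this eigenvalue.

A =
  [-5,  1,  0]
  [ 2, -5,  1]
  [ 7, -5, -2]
A Jordan chain for λ = -4 of length 3:
v_1 = (3, 3, -3)ᵀ
v_2 = (-1, 2, 7)ᵀ
v_3 = (1, 0, 0)ᵀ

Let N = A − (-4)·I. We want v_3 with N^3 v_3 = 0 but N^2 v_3 ≠ 0; then v_{j-1} := N · v_j for j = 3, …, 2.

Pick v_3 = (1, 0, 0)ᵀ.
Then v_2 = N · v_3 = (-1, 2, 7)ᵀ.
Then v_1 = N · v_2 = (3, 3, -3)ᵀ.

Sanity check: (A − (-4)·I) v_1 = (0, 0, 0)ᵀ = 0. ✓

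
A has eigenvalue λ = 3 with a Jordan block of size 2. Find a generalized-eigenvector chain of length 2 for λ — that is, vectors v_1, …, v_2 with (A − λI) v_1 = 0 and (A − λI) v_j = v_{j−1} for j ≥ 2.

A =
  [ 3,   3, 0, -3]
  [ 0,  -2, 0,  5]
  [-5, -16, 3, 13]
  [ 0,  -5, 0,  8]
A Jordan chain for λ = 3 of length 2:
v_1 = (0, 0, -5, 0)ᵀ
v_2 = (1, 0, 0, 0)ᵀ

Let N = A − (3)·I. We want v_2 with N^2 v_2 = 0 but N^1 v_2 ≠ 0; then v_{j-1} := N · v_j for j = 2, …, 2.

Pick v_2 = (1, 0, 0, 0)ᵀ.
Then v_1 = N · v_2 = (0, 0, -5, 0)ᵀ.

Sanity check: (A − (3)·I) v_1 = (0, 0, 0, 0)ᵀ = 0. ✓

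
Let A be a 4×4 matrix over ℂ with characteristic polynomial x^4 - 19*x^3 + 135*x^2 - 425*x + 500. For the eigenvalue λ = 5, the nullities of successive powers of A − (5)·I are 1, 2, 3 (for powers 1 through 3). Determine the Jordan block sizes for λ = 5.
Block sizes for λ = 5: [3]

From the dimensions of kernels of powers, the number of Jordan blocks of size at least j is d_j − d_{j−1} where d_j = dim ker(N^j) (with d_0 = 0). Computing the differences gives [1, 1, 1].
The number of blocks of size exactly k is (#blocks of size ≥ k) − (#blocks of size ≥ k + 1), so the partition is: 1 block(s) of size 3.
In nonincreasing order the block sizes are [3].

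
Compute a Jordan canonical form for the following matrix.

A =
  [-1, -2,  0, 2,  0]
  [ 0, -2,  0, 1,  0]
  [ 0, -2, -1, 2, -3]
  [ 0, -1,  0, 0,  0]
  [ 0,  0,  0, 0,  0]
J_2(-1) ⊕ J_1(-1) ⊕ J_1(-1) ⊕ J_1(0)

The characteristic polynomial is
  det(x·I − A) = x^5 + 4*x^4 + 6*x^3 + 4*x^2 + x = x*(x + 1)^4

Eigenvalues and multiplicities (the geometric multiplicity of λ is n − rank(A − λI), which equals the number of Jordan blocks for λ):
  λ = -1: algebraic multiplicity = 4, geometric multiplicity = 3
  λ = 0: algebraic multiplicity = 1, geometric multiplicity = 1

Determining the block sizes for each eigenvalue:
  λ = -1: 3 blocks summing to 4 forces exactly one block of size 2 and the rest size 1 → block sizes [2, 1, 1]
  λ = 0: one block (gm = 1), so the single block has size am = 1 → block sizes [1]

Assembling the blocks gives a Jordan form
J =
  [-1,  1,  0,  0, 0]
  [ 0, -1,  0,  0, 0]
  [ 0,  0, -1,  0, 0]
  [ 0,  0,  0, -1, 0]
  [ 0,  0,  0,  0, 0]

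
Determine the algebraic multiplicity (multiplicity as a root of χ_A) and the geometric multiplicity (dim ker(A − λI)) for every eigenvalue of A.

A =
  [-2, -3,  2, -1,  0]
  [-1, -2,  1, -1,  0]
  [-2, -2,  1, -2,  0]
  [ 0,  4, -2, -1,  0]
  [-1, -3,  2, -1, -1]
λ = -1: alg = 5, geom = 3

Step 1 — factor the characteristic polynomial to read off the algebraic multiplicities:
  χ_A(x) = (x + 1)^5

Step 2 — compute geometric multiplicities via the rank-nullity identity g(λ) = n − rank(A − λI):
  rank(A − (-1)·I) = 2, so dim ker(A − (-1)·I) = n − 2 = 3

Summary:
  λ = -1: algebraic multiplicity = 5, geometric multiplicity = 3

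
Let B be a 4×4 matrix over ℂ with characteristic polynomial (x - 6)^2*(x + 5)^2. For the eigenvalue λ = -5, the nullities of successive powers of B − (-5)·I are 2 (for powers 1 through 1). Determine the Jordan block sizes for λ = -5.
Block sizes for λ = -5: [1, 1]

From the dimensions of kernels of powers, the number of Jordan blocks of size at least j is d_j − d_{j−1} where d_j = dim ker(N^j) (with d_0 = 0). Computing the differences gives [2].
The number of blocks of size exactly k is (#blocks of size ≥ k) − (#blocks of size ≥ k + 1), so the partition is: 2 block(s) of size 1.
In nonincreasing order the block sizes are [1, 1].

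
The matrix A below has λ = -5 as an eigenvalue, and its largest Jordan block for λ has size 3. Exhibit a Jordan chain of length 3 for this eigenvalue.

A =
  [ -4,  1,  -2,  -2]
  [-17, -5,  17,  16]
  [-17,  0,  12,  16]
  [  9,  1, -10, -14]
A Jordan chain for λ = -5 of length 3:
v_1 = (-1, -1, -1, 0)ᵀ
v_2 = (1, 0, 0, 1)ᵀ
v_3 = (0, 1, 0, 0)ᵀ

Let N = A − (-5)·I. We want v_3 with N^3 v_3 = 0 but N^2 v_3 ≠ 0; then v_{j-1} := N · v_j for j = 3, …, 2.

Pick v_3 = (0, 1, 0, 0)ᵀ.
Then v_2 = N · v_3 = (1, 0, 0, 1)ᵀ.
Then v_1 = N · v_2 = (-1, -1, -1, 0)ᵀ.

Sanity check: (A − (-5)·I) v_1 = (0, 0, 0, 0)ᵀ = 0. ✓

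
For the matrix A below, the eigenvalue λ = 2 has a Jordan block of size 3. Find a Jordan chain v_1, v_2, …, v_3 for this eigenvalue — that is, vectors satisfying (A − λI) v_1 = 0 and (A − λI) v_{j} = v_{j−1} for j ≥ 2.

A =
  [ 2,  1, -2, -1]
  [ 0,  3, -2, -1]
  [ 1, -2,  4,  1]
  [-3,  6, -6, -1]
A Jordan chain for λ = 2 of length 3:
v_1 = (1, 1, -1, 3)ᵀ
v_2 = (0, 0, 1, -3)ᵀ
v_3 = (1, 0, 0, 0)ᵀ

Let N = A − (2)·I. We want v_3 with N^3 v_3 = 0 but N^2 v_3 ≠ 0; then v_{j-1} := N · v_j for j = 3, …, 2.

Pick v_3 = (1, 0, 0, 0)ᵀ.
Then v_2 = N · v_3 = (0, 0, 1, -3)ᵀ.
Then v_1 = N · v_2 = (1, 1, -1, 3)ᵀ.

Sanity check: (A − (2)·I) v_1 = (0, 0, 0, 0)ᵀ = 0. ✓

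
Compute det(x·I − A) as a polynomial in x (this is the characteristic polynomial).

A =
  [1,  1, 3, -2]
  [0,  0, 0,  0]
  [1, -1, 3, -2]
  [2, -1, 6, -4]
x^4

Expanding det(x·I − A) (e.g. by cofactor expansion or by noting that A is similar to its Jordan form J, which has the same characteristic polynomial as A) gives
  χ_A(x) = x^4
which factors as x^4. The eigenvalues (with algebraic multiplicities) are λ = 0 with multiplicity 4.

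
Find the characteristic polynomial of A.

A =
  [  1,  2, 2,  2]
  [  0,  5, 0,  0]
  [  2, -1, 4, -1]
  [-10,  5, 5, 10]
x^4 - 20*x^3 + 150*x^2 - 500*x + 625

Expanding det(x·I − A) (e.g. by cofactor expansion or by noting that A is similar to its Jordan form J, which has the same characteristic polynomial as A) gives
  χ_A(x) = x^4 - 20*x^3 + 150*x^2 - 500*x + 625
which factors as (x - 5)^4. The eigenvalues (with algebraic multiplicities) are λ = 5 with multiplicity 4.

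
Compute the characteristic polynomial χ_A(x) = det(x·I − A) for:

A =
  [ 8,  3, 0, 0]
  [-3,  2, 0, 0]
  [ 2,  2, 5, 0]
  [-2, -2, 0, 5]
x^4 - 20*x^3 + 150*x^2 - 500*x + 625

Expanding det(x·I − A) (e.g. by cofactor expansion or by noting that A is similar to its Jordan form J, which has the same characteristic polynomial as A) gives
  χ_A(x) = x^4 - 20*x^3 + 150*x^2 - 500*x + 625
which factors as (x - 5)^4. The eigenvalues (with algebraic multiplicities) are λ = 5 with multiplicity 4.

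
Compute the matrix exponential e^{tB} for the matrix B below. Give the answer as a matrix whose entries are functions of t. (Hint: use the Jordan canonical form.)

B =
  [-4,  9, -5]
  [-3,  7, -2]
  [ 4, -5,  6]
e^{tB} =
  [t^2*exp(3*t) - 7*t*exp(3*t) + exp(3*t), -t^2*exp(3*t) + 9*t*exp(3*t), t^2*exp(3*t) - 5*t*exp(3*t)]
  [t^2*exp(3*t)/2 - 3*t*exp(3*t), -t^2*exp(3*t)/2 + 4*t*exp(3*t) + exp(3*t), t^2*exp(3*t)/2 - 2*t*exp(3*t)]
  [-t^2*exp(3*t)/2 + 4*t*exp(3*t), t^2*exp(3*t)/2 - 5*t*exp(3*t), -t^2*exp(3*t)/2 + 3*t*exp(3*t) + exp(3*t)]

Strategy: write B = P · J · P⁻¹ where J is a Jordan canonical form, so e^{tB} = P · e^{tJ} · P⁻¹, and e^{tJ} can be computed block-by-block.

B has Jordan form
J =
  [3, 1, 0]
  [0, 3, 1]
  [0, 0, 3]
(up to reordering of blocks).

Per-block formulas:
  For a 3×3 Jordan block J_3(3): exp(t · J_3(3)) = e^(3t)·(I + t·N + (t^2/2)·N^2), where N is the 3×3 nilpotent shift.

After assembling e^{tJ} and conjugating by P, we get:

e^{tB} =
  [t^2*exp(3*t) - 7*t*exp(3*t) + exp(3*t), -t^2*exp(3*t) + 9*t*exp(3*t), t^2*exp(3*t) - 5*t*exp(3*t)]
  [t^2*exp(3*t)/2 - 3*t*exp(3*t), -t^2*exp(3*t)/2 + 4*t*exp(3*t) + exp(3*t), t^2*exp(3*t)/2 - 2*t*exp(3*t)]
  [-t^2*exp(3*t)/2 + 4*t*exp(3*t), t^2*exp(3*t)/2 - 5*t*exp(3*t), -t^2*exp(3*t)/2 + 3*t*exp(3*t) + exp(3*t)]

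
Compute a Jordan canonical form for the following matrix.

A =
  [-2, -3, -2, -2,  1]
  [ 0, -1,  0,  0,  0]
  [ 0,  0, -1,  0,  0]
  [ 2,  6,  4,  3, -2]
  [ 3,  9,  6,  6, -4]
J_2(-1) ⊕ J_1(-1) ⊕ J_1(-1) ⊕ J_1(-1)

The characteristic polynomial is
  det(x·I − A) = x^5 + 5*x^4 + 10*x^3 + 10*x^2 + 5*x + 1 = (x + 1)^5

Eigenvalues and multiplicities (the geometric multiplicity of λ is n − rank(A − λI), which equals the number of Jordan blocks for λ):
  λ = -1: algebraic multiplicity = 5, geometric multiplicity = 4

Determining the block sizes for each eigenvalue:
  λ = -1: 4 blocks summing to 5 forces exactly one block of size 2 and the rest size 1 → block sizes [2, 1, 1, 1]

Assembling the blocks gives a Jordan form
J =
  [-1,  1,  0,  0,  0]
  [ 0, -1,  0,  0,  0]
  [ 0,  0, -1,  0,  0]
  [ 0,  0,  0, -1,  0]
  [ 0,  0,  0,  0, -1]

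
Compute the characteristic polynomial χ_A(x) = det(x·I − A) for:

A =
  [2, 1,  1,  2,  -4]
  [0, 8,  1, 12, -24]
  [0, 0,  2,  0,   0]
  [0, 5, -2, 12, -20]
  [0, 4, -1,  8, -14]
x^5 - 10*x^4 + 40*x^3 - 80*x^2 + 80*x - 32

Expanding det(x·I − A) (e.g. by cofactor expansion or by noting that A is similar to its Jordan form J, which has the same characteristic polynomial as A) gives
  χ_A(x) = x^5 - 10*x^4 + 40*x^3 - 80*x^2 + 80*x - 32
which factors as (x - 2)^5. The eigenvalues (with algebraic multiplicities) are λ = 2 with multiplicity 5.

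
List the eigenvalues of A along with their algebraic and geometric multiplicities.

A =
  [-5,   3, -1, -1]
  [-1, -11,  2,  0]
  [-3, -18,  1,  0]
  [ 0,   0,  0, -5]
λ = -5: alg = 4, geom = 2

Step 1 — factor the characteristic polynomial to read off the algebraic multiplicities:
  χ_A(x) = (x + 5)^4

Step 2 — compute geometric multiplicities via the rank-nullity identity g(λ) = n − rank(A − λI):
  rank(A − (-5)·I) = 2, so dim ker(A − (-5)·I) = n − 2 = 2

Summary:
  λ = -5: algebraic multiplicity = 4, geometric multiplicity = 2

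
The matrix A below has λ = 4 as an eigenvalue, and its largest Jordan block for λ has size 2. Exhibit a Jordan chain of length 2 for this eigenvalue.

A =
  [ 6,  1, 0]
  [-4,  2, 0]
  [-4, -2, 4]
A Jordan chain for λ = 4 of length 2:
v_1 = (2, -4, -4)ᵀ
v_2 = (1, 0, 0)ᵀ

Let N = A − (4)·I. We want v_2 with N^2 v_2 = 0 but N^1 v_2 ≠ 0; then v_{j-1} := N · v_j for j = 2, …, 2.

Pick v_2 = (1, 0, 0)ᵀ.
Then v_1 = N · v_2 = (2, -4, -4)ᵀ.

Sanity check: (A − (4)·I) v_1 = (0, 0, 0)ᵀ = 0. ✓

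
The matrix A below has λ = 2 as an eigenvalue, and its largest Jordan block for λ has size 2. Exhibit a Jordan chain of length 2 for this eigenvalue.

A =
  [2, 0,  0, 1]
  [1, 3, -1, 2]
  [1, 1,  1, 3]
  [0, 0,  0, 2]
A Jordan chain for λ = 2 of length 2:
v_1 = (0, 1, 1, 0)ᵀ
v_2 = (1, 0, 0, 0)ᵀ

Let N = A − (2)·I. We want v_2 with N^2 v_2 = 0 but N^1 v_2 ≠ 0; then v_{j-1} := N · v_j for j = 2, …, 2.

Pick v_2 = (1, 0, 0, 0)ᵀ.
Then v_1 = N · v_2 = (0, 1, 1, 0)ᵀ.

Sanity check: (A − (2)·I) v_1 = (0, 0, 0, 0)ᵀ = 0. ✓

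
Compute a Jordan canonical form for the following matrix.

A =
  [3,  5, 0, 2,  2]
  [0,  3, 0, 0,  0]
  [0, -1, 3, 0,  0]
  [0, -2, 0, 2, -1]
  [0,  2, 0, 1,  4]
J_2(3) ⊕ J_2(3) ⊕ J_1(3)

The characteristic polynomial is
  det(x·I − A) = x^5 - 15*x^4 + 90*x^3 - 270*x^2 + 405*x - 243 = (x - 3)^5

Eigenvalues and multiplicities (the geometric multiplicity of λ is n − rank(A − λI), which equals the number of Jordan blocks for λ):
  λ = 3: algebraic multiplicity = 5, geometric multiplicity = 3

Determining the block sizes for each eigenvalue:
  λ = 3: with am = 5 and gm = 3, the partition is not yet determined (e.g. several partitions of 5 into 3 parts exist). Let N = A − (3)·I. Computing rank(N^1) = 2, rank(N^2) = 0; the number of blocks of size ≥ j is rank(N^{j−1}) − rank(N^j), giving [3, 2]. So we have 2 block(s) of size 2, 1 block(s) of size 1 → block sizes [2, 2, 1]

Assembling the blocks gives a Jordan form
J =
  [3, 1, 0, 0, 0]
  [0, 3, 0, 0, 0]
  [0, 0, 3, 1, 0]
  [0, 0, 0, 3, 0]
  [0, 0, 0, 0, 3]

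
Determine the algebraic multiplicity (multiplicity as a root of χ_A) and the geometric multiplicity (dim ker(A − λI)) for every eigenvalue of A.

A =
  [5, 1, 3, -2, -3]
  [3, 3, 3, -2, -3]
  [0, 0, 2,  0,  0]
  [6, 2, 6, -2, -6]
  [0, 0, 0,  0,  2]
λ = 2: alg = 5, geom = 4

Step 1 — factor the characteristic polynomial to read off the algebraic multiplicities:
  χ_A(x) = (x - 2)^5

Step 2 — compute geometric multiplicities via the rank-nullity identity g(λ) = n − rank(A − λI):
  rank(A − (2)·I) = 1, so dim ker(A − (2)·I) = n − 1 = 4

Summary:
  λ = 2: algebraic multiplicity = 5, geometric multiplicity = 4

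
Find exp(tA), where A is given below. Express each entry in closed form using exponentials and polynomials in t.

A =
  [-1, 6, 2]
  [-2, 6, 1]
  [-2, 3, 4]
e^{tA} =
  [-4*t*exp(3*t) + exp(3*t), 6*t*exp(3*t), 2*t*exp(3*t)]
  [-2*t*exp(3*t), 3*t*exp(3*t) + exp(3*t), t*exp(3*t)]
  [-2*t*exp(3*t), 3*t*exp(3*t), t*exp(3*t) + exp(3*t)]

Strategy: write A = P · J · P⁻¹ where J is a Jordan canonical form, so e^{tA} = P · e^{tJ} · P⁻¹, and e^{tJ} can be computed block-by-block.

A has Jordan form
J =
  [3, 1, 0]
  [0, 3, 0]
  [0, 0, 3]
(up to reordering of blocks).

Per-block formulas:
  For a 1×1 block at λ = 3: exp(t · [3]) = [e^(3t)].
  For a 2×2 Jordan block J_2(3): exp(t · J_2(3)) = e^(3t)·(I + t·N), where N is the 2×2 nilpotent shift.

After assembling e^{tJ} and conjugating by P, we get:

e^{tA} =
  [-4*t*exp(3*t) + exp(3*t), 6*t*exp(3*t), 2*t*exp(3*t)]
  [-2*t*exp(3*t), 3*t*exp(3*t) + exp(3*t), t*exp(3*t)]
  [-2*t*exp(3*t), 3*t*exp(3*t), t*exp(3*t) + exp(3*t)]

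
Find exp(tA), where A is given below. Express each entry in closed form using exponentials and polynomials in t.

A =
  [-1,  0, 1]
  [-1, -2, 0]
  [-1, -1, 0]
e^{tA} =
  [-t^2*exp(-t)/2 + exp(-t), -t^2*exp(-t)/2, t^2*exp(-t)/2 + t*exp(-t)]
  [t^2*exp(-t)/2 - t*exp(-t), t^2*exp(-t)/2 - t*exp(-t) + exp(-t), -t^2*exp(-t)/2]
  [-t*exp(-t), -t*exp(-t), t*exp(-t) + exp(-t)]

Strategy: write A = P · J · P⁻¹ where J is a Jordan canonical form, so e^{tA} = P · e^{tJ} · P⁻¹, and e^{tJ} can be computed block-by-block.

A has Jordan form
J =
  [-1,  1,  0]
  [ 0, -1,  1]
  [ 0,  0, -1]
(up to reordering of blocks).

Per-block formulas:
  For a 3×3 Jordan block J_3(-1): exp(t · J_3(-1)) = e^(-1t)·(I + t·N + (t^2/2)·N^2), where N is the 3×3 nilpotent shift.

After assembling e^{tJ} and conjugating by P, we get:

e^{tA} =
  [-t^2*exp(-t)/2 + exp(-t), -t^2*exp(-t)/2, t^2*exp(-t)/2 + t*exp(-t)]
  [t^2*exp(-t)/2 - t*exp(-t), t^2*exp(-t)/2 - t*exp(-t) + exp(-t), -t^2*exp(-t)/2]
  [-t*exp(-t), -t*exp(-t), t*exp(-t) + exp(-t)]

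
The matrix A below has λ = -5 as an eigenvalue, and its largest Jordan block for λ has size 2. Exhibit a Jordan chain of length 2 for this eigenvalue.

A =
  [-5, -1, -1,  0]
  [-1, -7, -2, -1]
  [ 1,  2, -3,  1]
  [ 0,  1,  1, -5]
A Jordan chain for λ = -5 of length 2:
v_1 = (0, -1, 1, 0)ᵀ
v_2 = (1, 0, 0, 0)ᵀ

Let N = A − (-5)·I. We want v_2 with N^2 v_2 = 0 but N^1 v_2 ≠ 0; then v_{j-1} := N · v_j for j = 2, …, 2.

Pick v_2 = (1, 0, 0, 0)ᵀ.
Then v_1 = N · v_2 = (0, -1, 1, 0)ᵀ.

Sanity check: (A − (-5)·I) v_1 = (0, 0, 0, 0)ᵀ = 0. ✓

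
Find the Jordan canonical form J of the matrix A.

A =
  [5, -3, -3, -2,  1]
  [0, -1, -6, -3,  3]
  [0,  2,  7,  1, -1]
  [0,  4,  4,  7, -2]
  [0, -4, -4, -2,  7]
J_2(5) ⊕ J_2(5) ⊕ J_1(5)

The characteristic polynomial is
  det(x·I − A) = x^5 - 25*x^4 + 250*x^3 - 1250*x^2 + 3125*x - 3125 = (x - 5)^5

Eigenvalues and multiplicities (the geometric multiplicity of λ is n − rank(A − λI), which equals the number of Jordan blocks for λ):
  λ = 5: algebraic multiplicity = 5, geometric multiplicity = 3

Determining the block sizes for each eigenvalue:
  λ = 5: with am = 5 and gm = 3, the partition is not yet determined (e.g. several partitions of 5 into 3 parts exist). Let N = A − (5)·I. Computing rank(N^1) = 2, rank(N^2) = 0; the number of blocks of size ≥ j is rank(N^{j−1}) − rank(N^j), giving [3, 2]. So we have 2 block(s) of size 2, 1 block(s) of size 1 → block sizes [2, 2, 1]

Assembling the blocks gives a Jordan form
J =
  [5, 1, 0, 0, 0]
  [0, 5, 0, 0, 0]
  [0, 0, 5, 1, 0]
  [0, 0, 0, 5, 0]
  [0, 0, 0, 0, 5]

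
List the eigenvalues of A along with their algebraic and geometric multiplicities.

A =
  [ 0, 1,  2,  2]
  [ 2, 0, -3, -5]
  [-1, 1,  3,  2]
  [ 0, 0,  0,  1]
λ = 1: alg = 4, geom = 2

Step 1 — factor the characteristic polynomial to read off the algebraic multiplicities:
  χ_A(x) = (x - 1)^4

Step 2 — compute geometric multiplicities via the rank-nullity identity g(λ) = n − rank(A − λI):
  rank(A − (1)·I) = 2, so dim ker(A − (1)·I) = n − 2 = 2

Summary:
  λ = 1: algebraic multiplicity = 4, geometric multiplicity = 2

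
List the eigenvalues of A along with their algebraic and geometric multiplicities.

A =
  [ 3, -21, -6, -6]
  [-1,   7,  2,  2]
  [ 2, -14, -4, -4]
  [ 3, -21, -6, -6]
λ = 0: alg = 4, geom = 3

Step 1 — factor the characteristic polynomial to read off the algebraic multiplicities:
  χ_A(x) = x^4

Step 2 — compute geometric multiplicities via the rank-nullity identity g(λ) = n − rank(A − λI):
  rank(A − (0)·I) = 1, so dim ker(A − (0)·I) = n − 1 = 3

Summary:
  λ = 0: algebraic multiplicity = 4, geometric multiplicity = 3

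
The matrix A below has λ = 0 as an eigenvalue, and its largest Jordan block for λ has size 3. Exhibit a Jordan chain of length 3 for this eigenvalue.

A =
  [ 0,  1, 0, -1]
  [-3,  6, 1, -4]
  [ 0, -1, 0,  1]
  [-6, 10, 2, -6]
A Jordan chain for λ = 0 of length 3:
v_1 = (3, 6, -3, 6)ᵀ
v_2 = (0, -3, 0, -6)ᵀ
v_3 = (1, 0, 0, 0)ᵀ

Let N = A − (0)·I. We want v_3 with N^3 v_3 = 0 but N^2 v_3 ≠ 0; then v_{j-1} := N · v_j for j = 3, …, 2.

Pick v_3 = (1, 0, 0, 0)ᵀ.
Then v_2 = N · v_3 = (0, -3, 0, -6)ᵀ.
Then v_1 = N · v_2 = (3, 6, -3, 6)ᵀ.

Sanity check: (A − (0)·I) v_1 = (0, 0, 0, 0)ᵀ = 0. ✓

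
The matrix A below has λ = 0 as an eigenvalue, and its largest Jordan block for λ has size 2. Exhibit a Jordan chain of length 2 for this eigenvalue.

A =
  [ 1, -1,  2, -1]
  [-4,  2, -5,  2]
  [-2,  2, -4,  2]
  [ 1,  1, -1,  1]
A Jordan chain for λ = 0 of length 2:
v_1 = (1, -4, -2, 1)ᵀ
v_2 = (1, 0, 0, 0)ᵀ

Let N = A − (0)·I. We want v_2 with N^2 v_2 = 0 but N^1 v_2 ≠ 0; then v_{j-1} := N · v_j for j = 2, …, 2.

Pick v_2 = (1, 0, 0, 0)ᵀ.
Then v_1 = N · v_2 = (1, -4, -2, 1)ᵀ.

Sanity check: (A − (0)·I) v_1 = (0, 0, 0, 0)ᵀ = 0. ✓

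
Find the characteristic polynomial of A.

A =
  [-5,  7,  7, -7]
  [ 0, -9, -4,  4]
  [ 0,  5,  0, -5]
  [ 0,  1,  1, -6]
x^4 + 20*x^3 + 150*x^2 + 500*x + 625

Expanding det(x·I − A) (e.g. by cofactor expansion or by noting that A is similar to its Jordan form J, which has the same characteristic polynomial as A) gives
  χ_A(x) = x^4 + 20*x^3 + 150*x^2 + 500*x + 625
which factors as (x + 5)^4. The eigenvalues (with algebraic multiplicities) are λ = -5 with multiplicity 4.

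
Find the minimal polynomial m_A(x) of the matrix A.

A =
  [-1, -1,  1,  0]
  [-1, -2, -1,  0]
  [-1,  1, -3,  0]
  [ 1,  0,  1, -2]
x^3 + 6*x^2 + 12*x + 8

The characteristic polynomial is χ_A(x) = (x + 2)^4, so the eigenvalues are known. The minimal polynomial is
  m_A(x) = Π_λ (x − λ)^{k_λ}
where k_λ is the size of the *largest* Jordan block for λ (equivalently, the smallest k with (A − λI)^k v = 0 for every generalised eigenvector v of λ).

  λ = -2: largest Jordan block has size 3, contributing (x + 2)^3

So m_A(x) = (x + 2)^3 = x^3 + 6*x^2 + 12*x + 8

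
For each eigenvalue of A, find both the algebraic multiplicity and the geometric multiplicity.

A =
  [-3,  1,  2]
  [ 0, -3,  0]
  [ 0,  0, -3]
λ = -3: alg = 3, geom = 2

Step 1 — factor the characteristic polynomial to read off the algebraic multiplicities:
  χ_A(x) = (x + 3)^3

Step 2 — compute geometric multiplicities via the rank-nullity identity g(λ) = n − rank(A − λI):
  rank(A − (-3)·I) = 1, so dim ker(A − (-3)·I) = n − 1 = 2

Summary:
  λ = -3: algebraic multiplicity = 3, geometric multiplicity = 2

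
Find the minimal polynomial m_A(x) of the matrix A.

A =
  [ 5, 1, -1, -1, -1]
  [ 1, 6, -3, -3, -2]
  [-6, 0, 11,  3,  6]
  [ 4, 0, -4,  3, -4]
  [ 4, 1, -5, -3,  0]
x^3 - 15*x^2 + 75*x - 125

The characteristic polynomial is χ_A(x) = (x - 5)^5, so the eigenvalues are known. The minimal polynomial is
  m_A(x) = Π_λ (x − λ)^{k_λ}
where k_λ is the size of the *largest* Jordan block for λ (equivalently, the smallest k with (A − λI)^k v = 0 for every generalised eigenvector v of λ).

  λ = 5: largest Jordan block has size 3, contributing (x − 5)^3

So m_A(x) = (x - 5)^3 = x^3 - 15*x^2 + 75*x - 125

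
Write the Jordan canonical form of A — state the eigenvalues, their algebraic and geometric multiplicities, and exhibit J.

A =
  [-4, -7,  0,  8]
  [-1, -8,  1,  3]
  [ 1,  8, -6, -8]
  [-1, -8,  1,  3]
J_3(-5) ⊕ J_1(0)

The characteristic polynomial is
  det(x·I − A) = x^4 + 15*x^3 + 75*x^2 + 125*x = x*(x + 5)^3

Eigenvalues and multiplicities (the geometric multiplicity of λ is n − rank(A − λI), which equals the number of Jordan blocks for λ):
  λ = -5: algebraic multiplicity = 3, geometric multiplicity = 1
  λ = 0: algebraic multiplicity = 1, geometric multiplicity = 1

Determining the block sizes for each eigenvalue:
  λ = -5: one block (gm = 1), so the single block has size am = 3 → block sizes [3]
  λ = 0: one block (gm = 1), so the single block has size am = 1 → block sizes [1]

Assembling the blocks gives a Jordan form
J =
  [-5,  1,  0, 0]
  [ 0, -5,  1, 0]
  [ 0,  0, -5, 0]
  [ 0,  0,  0, 0]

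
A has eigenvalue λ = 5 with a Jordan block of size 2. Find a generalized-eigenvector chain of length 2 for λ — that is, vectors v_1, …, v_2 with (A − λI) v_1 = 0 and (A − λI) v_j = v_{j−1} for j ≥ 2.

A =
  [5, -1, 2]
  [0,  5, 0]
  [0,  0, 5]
A Jordan chain for λ = 5 of length 2:
v_1 = (-1, 0, 0)ᵀ
v_2 = (0, 1, 0)ᵀ

Let N = A − (5)·I. We want v_2 with N^2 v_2 = 0 but N^1 v_2 ≠ 0; then v_{j-1} := N · v_j for j = 2, …, 2.

Pick v_2 = (0, 1, 0)ᵀ.
Then v_1 = N · v_2 = (-1, 0, 0)ᵀ.

Sanity check: (A − (5)·I) v_1 = (0, 0, 0)ᵀ = 0. ✓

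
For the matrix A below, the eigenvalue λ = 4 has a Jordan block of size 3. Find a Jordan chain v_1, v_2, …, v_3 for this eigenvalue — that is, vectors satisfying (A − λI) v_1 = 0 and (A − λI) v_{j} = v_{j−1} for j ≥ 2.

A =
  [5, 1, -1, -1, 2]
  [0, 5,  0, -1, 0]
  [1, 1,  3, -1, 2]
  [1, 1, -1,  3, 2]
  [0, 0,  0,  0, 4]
A Jordan chain for λ = 4 of length 3:
v_1 = (-1, -1, -1, -1, 0)ᵀ
v_2 = (1, 0, 1, 1, 0)ᵀ
v_3 = (1, 0, 0, 0, 0)ᵀ

Let N = A − (4)·I. We want v_3 with N^3 v_3 = 0 but N^2 v_3 ≠ 0; then v_{j-1} := N · v_j for j = 3, …, 2.

Pick v_3 = (1, 0, 0, 0, 0)ᵀ.
Then v_2 = N · v_3 = (1, 0, 1, 1, 0)ᵀ.
Then v_1 = N · v_2 = (-1, -1, -1, -1, 0)ᵀ.

Sanity check: (A − (4)·I) v_1 = (0, 0, 0, 0, 0)ᵀ = 0. ✓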